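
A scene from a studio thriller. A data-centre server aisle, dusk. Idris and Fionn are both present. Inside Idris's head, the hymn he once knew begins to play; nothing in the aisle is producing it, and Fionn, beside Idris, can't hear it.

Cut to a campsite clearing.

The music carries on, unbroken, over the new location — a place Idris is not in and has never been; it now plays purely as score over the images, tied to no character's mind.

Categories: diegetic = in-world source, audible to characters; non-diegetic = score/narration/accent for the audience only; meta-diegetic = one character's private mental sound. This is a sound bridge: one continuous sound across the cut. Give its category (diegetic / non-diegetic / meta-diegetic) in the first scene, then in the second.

Scene one: the music exists only inside Idris's mind; Fionn can't hear it → meta-diegetic.
Scene two: it's detached from Idris entirely and plays over unrelated images with no in-world source — conventional underscore → non-diegetic.

meta-diegetic, non-diegetic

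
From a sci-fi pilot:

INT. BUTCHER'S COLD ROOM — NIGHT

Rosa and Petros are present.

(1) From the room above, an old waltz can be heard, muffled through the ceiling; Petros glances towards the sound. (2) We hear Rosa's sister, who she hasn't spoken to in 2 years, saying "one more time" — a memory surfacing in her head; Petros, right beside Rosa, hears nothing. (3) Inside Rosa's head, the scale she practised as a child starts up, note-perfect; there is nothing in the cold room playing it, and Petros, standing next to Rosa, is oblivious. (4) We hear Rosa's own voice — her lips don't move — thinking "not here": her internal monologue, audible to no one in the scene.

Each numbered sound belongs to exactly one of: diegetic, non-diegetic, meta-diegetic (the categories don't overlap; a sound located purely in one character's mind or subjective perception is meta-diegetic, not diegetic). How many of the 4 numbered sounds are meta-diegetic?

3

(1) is diegetic: off-screen diegetic: the source is out of frame but still in the story's space.
Sound (2): a remembered line, private to Rosa — not present in the room, not audible to Petros, so meta-diegetic.
Sound (3): the music is a memory playing inside Rosa's mind alone; no real-world source, Petros can't hear it, so meta-diegetic.
Sound (4): internal monologue — inside Rosa's mind, not spoken into the scene, so meta-diegetic.
So 3 of the 4 are meta-diegetic: (2), (3), (4).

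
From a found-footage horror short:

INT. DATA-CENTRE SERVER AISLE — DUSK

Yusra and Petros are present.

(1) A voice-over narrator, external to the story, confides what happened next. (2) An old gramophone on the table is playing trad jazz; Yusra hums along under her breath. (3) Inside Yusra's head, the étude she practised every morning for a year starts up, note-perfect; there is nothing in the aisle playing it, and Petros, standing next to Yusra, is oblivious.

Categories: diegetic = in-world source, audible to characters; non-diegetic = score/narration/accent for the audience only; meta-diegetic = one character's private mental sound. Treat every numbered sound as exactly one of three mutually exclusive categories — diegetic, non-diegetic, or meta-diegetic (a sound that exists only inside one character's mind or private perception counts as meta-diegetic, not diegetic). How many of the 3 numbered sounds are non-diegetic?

Sound (1): commentary laid over the scene from outside the fiction, so non-diegetic.
(2) is diegetic: source music from an old gramophone, which exists in the story world.
Sound (3): it lives in Yusra's subjectivity, not in the aisle, so meta-diegetic.
So 1 of the 3 is non-diegetic: (1).

1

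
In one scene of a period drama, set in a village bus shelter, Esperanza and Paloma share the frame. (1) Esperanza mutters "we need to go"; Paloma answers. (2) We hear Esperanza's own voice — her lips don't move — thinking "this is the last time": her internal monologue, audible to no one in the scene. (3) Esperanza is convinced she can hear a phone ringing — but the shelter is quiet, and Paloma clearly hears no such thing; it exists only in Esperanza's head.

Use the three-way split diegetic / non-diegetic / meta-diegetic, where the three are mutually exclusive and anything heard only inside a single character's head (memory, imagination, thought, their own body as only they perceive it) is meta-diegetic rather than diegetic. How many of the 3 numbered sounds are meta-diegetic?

(1) is diegetic: on-screen dialogue — Esperanza speaks and Paloma is there to hear.
(2) Esperanza's thought-voice: a private mental sound no other character can hear → meta-diegetic.
(3) subjective to Esperanza: the shelter is silent and Paloma hears nothing → meta-diegetic.
Meta-diegetic: (2), (3) — that's 2.

2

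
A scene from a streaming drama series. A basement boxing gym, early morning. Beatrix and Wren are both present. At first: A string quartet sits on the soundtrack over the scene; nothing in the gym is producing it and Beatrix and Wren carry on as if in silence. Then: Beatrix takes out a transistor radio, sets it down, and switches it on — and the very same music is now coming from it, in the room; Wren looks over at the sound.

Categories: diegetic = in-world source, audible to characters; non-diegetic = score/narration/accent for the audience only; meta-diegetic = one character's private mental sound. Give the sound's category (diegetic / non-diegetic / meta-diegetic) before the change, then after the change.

non-diegetic, diegetic

Before the change: no in-world source exists and no character can hear it — underscore → non-diegetic.
After the change: a transistor radio is now a real source in the story world and the characters hear it → diegetic.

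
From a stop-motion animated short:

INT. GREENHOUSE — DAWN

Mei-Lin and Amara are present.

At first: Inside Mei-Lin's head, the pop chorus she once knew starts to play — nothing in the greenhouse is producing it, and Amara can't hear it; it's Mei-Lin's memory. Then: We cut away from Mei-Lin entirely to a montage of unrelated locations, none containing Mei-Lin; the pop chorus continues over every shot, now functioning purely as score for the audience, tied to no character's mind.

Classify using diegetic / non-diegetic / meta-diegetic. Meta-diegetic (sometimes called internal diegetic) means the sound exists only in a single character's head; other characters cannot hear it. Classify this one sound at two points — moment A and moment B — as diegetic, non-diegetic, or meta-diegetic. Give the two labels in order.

meta-diegetic, non-diegetic

Moment A: the music lives inside Mei-Lin's mind alone; Amara can't hear it → meta-diegetic.
Moment B: once it plays over shots Mei-Lin isn't in, detached from any character's subjectivity, it's conventional underscore → non-diegetic.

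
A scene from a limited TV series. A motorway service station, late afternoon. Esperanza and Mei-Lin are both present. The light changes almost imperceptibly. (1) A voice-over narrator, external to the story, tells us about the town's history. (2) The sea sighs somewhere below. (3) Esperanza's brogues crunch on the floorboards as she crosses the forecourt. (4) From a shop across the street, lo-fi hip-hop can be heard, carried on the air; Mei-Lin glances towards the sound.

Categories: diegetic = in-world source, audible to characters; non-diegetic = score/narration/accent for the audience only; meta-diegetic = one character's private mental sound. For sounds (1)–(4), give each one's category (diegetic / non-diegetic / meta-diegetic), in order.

non-diegetic, diegetic, diegetic, diegetic

(1) is non-diegetic: external voice-over — not a character, not heard by anyone in the scene.
(2) ambient/room sound belonging to the story's physical space → diegetic.
(3) is diegetic: it's the physical sound of Esperanza moving in the space.
(4) the music has an off-screen but real-world source and a character hears it → diegetic.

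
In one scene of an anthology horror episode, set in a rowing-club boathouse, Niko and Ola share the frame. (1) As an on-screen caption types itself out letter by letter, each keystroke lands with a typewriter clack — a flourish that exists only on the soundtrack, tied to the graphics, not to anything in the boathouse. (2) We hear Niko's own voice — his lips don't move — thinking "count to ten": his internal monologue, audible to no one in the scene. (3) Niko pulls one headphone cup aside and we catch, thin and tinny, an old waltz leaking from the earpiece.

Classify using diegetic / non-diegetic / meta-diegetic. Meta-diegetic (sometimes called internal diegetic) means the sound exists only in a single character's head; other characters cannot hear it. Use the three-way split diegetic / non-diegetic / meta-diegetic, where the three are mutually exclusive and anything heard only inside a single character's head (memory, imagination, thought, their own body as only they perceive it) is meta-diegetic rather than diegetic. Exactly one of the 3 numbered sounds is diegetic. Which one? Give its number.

(1) is non-diegetic: it accompanies on-screen graphics, not anything inside the story world.
(2) it's Niko's unspoken thought, heard only by the audience via his subjectivity → meta-diegetic.
Sound (3): the headphones are an on-screen source, so diegetic.
Only (3) is diegetic.

3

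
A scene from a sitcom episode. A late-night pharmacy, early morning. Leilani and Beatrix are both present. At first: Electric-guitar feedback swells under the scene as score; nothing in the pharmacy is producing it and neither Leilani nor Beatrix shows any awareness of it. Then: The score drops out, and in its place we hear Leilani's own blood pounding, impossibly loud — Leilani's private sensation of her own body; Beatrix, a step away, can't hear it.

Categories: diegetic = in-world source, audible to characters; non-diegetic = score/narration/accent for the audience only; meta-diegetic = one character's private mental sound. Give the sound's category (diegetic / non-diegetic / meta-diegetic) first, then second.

non-diegetic, meta-diegetic

First: underscore with no in-world source, inaudible to the characters → non-diegetic.
Second: the body sound is Leilani's subjective perception alone — Beatrix can't hear it → meta-diegetic.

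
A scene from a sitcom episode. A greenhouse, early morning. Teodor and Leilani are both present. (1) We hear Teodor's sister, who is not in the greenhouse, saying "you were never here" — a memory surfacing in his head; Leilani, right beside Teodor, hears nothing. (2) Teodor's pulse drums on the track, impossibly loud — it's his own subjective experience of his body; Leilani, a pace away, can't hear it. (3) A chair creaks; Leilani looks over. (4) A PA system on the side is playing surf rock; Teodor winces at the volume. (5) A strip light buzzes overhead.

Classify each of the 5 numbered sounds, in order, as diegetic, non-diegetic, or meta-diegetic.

meta-diegetic, meta-diegetic, diegetic, diegetic, diegetic

(1) a remembered line, private to Teodor — not present in the room, not audible to Leilani → meta-diegetic.
(2) a subjective body sound — Teodor's private perception, inaudible to Leilani → meta-diegetic.
Sound (3): a chair is a real object/event in the scene's world, so diegetic.
(4) a PA system is a physical source in the scene and Teodor reacts to it → diegetic.
(5) it's the actual ambient sound of the location → diegetic.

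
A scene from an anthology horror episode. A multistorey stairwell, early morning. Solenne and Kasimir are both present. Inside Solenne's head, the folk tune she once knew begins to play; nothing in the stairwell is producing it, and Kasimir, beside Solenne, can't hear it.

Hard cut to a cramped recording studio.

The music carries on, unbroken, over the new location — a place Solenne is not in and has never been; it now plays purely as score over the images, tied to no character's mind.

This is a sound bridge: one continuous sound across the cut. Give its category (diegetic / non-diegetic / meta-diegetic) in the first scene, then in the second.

meta-diegetic, non-diegetic

Scene one: the music exists only inside Solenne's mind; Kasimir can't hear it → meta-diegetic.
Scene two: it's detached from Solenne entirely and plays over unrelated images with no in-world source — conventional underscore → non-diegetic.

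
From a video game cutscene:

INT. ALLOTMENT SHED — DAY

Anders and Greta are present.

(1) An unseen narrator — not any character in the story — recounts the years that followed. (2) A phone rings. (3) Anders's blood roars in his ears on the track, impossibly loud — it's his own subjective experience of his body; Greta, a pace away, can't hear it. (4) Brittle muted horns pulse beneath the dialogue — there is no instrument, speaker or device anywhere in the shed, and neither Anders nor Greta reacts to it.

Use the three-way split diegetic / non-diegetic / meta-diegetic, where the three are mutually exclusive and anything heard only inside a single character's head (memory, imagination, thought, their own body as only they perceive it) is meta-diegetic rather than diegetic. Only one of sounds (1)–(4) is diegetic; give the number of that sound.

Sound (1): the narrator exists outside the story world, addressing only the audience, so non-diegetic.
Sound (2): a phone is a real object/event in the scene's world, so diegetic.
Sound (3): point-of-audition from inside Anders's body; not a sound in the room, so meta-diegetic.
(4) is non-diegetic: score with no on-screen or off-screen source; it exists for the audience alone.
Only (2) is diegetic.

2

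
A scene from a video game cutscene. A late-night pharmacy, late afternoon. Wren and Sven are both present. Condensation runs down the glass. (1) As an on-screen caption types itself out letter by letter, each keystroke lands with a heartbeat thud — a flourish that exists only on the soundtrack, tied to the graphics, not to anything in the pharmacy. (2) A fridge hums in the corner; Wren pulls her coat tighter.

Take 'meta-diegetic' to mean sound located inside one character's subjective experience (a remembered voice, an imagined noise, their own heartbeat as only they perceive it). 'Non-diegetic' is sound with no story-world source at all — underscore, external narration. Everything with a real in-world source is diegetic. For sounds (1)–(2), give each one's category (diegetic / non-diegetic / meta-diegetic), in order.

Sound (1): it accompanies on-screen graphics, not anything inside the story world, so non-diegetic.
(2) it's the actual ambient sound of the location → diegetic.

non-diegetic, diegetic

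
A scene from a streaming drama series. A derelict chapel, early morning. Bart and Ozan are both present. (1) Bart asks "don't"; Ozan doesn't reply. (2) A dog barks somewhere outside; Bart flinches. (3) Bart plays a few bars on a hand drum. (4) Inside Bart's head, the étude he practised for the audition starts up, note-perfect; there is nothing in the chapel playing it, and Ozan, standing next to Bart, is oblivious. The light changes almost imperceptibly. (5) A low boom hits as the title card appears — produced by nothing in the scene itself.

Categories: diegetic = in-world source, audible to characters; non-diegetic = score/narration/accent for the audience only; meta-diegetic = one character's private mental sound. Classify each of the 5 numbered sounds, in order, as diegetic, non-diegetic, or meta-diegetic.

(1) spoken by a character present in the story world → diegetic.
(2) an in-world source (a dog); characters could hear it → diegetic.
(3) Bart is producing the music live, in the story world → diegetic.
Sound (4): remembered music, private to Bart — Ozan is oblivious because it isn't in the room, so meta-diegetic.
(5) it's a sound-design accent with no in-world source; no one in the scene can hear it → non-diegetic.

diegetic, diegetic, diegetic, meta-diegetic, non-diegetic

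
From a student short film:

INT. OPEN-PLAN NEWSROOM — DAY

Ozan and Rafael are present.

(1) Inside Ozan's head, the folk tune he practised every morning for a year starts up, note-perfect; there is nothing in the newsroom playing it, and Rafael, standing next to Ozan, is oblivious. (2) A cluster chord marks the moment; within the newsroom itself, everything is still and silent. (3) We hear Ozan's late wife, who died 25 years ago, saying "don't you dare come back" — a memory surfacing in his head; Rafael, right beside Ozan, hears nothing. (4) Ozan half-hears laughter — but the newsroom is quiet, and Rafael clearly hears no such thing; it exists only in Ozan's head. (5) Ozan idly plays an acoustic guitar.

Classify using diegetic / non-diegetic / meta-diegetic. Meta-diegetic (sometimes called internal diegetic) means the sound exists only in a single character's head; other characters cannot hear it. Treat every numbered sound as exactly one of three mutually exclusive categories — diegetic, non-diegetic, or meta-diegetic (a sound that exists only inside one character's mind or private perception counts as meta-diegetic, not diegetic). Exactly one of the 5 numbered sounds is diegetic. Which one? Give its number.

5

Sound (1): it lives in Ozan's subjectivity, not in the newsroom, so meta-diegetic.
(2) is non-diegetic: nothing in the scene produces it; it's an accent added for the audience.
Sound (3): a remembered line, private to Ozan — not present in the room, not audible to Rafael, so meta-diegetic.
(4) is meta-diegetic: subjective to Ozan: the newsroom is silent and Rafael hears nothing.
(5) a character is playing an acoustic guitar on screen → diegetic.
Only (5) is diegetic.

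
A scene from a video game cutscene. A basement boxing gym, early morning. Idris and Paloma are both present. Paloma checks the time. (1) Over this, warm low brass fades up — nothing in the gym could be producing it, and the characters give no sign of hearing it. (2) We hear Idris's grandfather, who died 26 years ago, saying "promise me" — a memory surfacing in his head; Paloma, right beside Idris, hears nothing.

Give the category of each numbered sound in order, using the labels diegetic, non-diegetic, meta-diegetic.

non-diegetic, meta-diegetic

(1) nothing in the gym produces it and the characters don't hear it — pure soundtrack → non-diegetic.
(2) the voice is a memory playing only inside Idris's mind; Paloma can't hear it → meta-diegetic.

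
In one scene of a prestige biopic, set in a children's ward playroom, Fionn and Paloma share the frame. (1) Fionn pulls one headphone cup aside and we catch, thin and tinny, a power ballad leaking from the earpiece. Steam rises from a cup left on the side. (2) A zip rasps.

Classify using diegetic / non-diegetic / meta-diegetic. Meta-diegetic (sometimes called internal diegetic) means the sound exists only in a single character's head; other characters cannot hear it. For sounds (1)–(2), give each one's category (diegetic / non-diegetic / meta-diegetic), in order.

diegetic, diegetic

(1) is diegetic: the earpiece is a real device on Fionn's head — source music.
(2) a zip is a real object/event in the scene's world → diegetic.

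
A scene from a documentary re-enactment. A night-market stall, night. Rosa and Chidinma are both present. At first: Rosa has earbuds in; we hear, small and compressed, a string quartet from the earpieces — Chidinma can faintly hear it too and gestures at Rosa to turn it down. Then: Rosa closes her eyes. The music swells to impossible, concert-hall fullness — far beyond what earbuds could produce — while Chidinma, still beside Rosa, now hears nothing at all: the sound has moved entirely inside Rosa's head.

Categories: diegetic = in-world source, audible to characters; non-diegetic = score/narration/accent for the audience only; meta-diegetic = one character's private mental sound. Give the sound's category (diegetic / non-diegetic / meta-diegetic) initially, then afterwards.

Initially: the earbuds are a physical source both characters can hear → diegetic.
Afterwards: the music now exists only as Rosa's subjective experience; Chidinma can no longer hear it → meta-diegetic.

diegetic, meta-diegetic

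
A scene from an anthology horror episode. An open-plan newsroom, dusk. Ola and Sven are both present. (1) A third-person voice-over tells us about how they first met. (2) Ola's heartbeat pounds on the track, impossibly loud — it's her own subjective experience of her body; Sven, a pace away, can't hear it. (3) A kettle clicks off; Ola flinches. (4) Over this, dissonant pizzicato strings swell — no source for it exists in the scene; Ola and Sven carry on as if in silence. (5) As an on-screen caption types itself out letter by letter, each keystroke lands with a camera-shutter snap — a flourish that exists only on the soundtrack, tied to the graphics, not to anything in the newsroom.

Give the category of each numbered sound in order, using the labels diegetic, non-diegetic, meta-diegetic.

non-diegetic, meta-diegetic, diegetic, non-diegetic, non-diegetic

Sound (1): commentary laid over the scene from outside the fiction, so non-diegetic.
Sound (2): point-of-audition from inside Ola's body; not a sound in the room, so meta-diegetic.
(3) is diegetic: a kettle is a real object/event in the scene's world.
Sound (4): score with no on-screen or off-screen source; it exists for the audience alone, so non-diegetic.
(5) sound married to a title/caption — outside the diegesis by definition → non-diegetic.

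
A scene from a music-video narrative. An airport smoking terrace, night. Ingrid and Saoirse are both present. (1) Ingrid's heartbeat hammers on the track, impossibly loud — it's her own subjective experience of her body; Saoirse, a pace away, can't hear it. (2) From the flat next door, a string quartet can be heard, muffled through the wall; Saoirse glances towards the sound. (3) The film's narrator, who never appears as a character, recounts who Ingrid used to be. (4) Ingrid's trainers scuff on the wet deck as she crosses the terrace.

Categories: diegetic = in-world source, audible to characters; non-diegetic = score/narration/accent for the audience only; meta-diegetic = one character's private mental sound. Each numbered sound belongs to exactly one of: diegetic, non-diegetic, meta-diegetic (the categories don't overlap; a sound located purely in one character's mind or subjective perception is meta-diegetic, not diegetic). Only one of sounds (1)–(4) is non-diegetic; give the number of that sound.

Sound (1): a subjective body sound — Ingrid's private perception, inaudible to Saoirse, so meta-diegetic.
Sound (2): the music has an off-screen but real-world source and a character hears it, so diegetic.
Sound (3): external voice-over — not a character, not heard by anyone in the scene, so non-diegetic.
Sound (4): a character's body making contact with the set — an in-world sound, so diegetic.
Only (3) is non-diegetic.

3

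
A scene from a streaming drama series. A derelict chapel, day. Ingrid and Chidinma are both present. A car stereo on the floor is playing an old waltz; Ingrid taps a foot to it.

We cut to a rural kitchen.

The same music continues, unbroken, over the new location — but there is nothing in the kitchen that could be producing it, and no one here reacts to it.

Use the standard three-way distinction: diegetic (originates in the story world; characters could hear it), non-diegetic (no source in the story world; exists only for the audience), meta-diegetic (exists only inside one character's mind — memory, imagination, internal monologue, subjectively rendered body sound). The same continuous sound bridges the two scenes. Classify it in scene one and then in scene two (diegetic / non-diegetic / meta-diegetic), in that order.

Scene one: a car stereo is an on-screen source and Ingrid reacts to it → diegetic.
Scene two: there is no source in the kitchen and no one hears it — it's now underscore → non-diegetic.

diegetic, non-diegetic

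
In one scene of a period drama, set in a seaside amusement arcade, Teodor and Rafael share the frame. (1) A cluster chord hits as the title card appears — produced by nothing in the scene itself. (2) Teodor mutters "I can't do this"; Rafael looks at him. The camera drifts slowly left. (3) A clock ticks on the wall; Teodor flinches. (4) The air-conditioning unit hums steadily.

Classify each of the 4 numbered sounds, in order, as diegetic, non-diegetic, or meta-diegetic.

Sound (1): nothing in the scene produces it; it's an accent added for the audience, so non-diegetic.
(2) is diegetic: on-screen dialogue — Teodor speaks and Rafael is there to hear.
(3) is diegetic: an in-world source (a clock); characters could hear it.
(4) ambient/room sound belonging to the story's physical space → diegetic.

non-diegetic, diegetic, diegetic, diegetic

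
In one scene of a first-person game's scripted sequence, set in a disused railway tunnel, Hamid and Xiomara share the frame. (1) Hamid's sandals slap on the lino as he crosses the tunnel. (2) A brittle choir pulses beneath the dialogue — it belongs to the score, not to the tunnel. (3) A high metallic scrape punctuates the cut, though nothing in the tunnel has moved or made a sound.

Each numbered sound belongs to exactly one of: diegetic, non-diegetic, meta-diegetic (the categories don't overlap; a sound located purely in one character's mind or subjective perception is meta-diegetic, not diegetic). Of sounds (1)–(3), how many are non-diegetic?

Sound (1): Hamid's footsteps are produced in the story world, so diegetic.
(2) is non-diegetic: it has no source in the story world and no character can hear it — it's underscore.
(3) is non-diegetic: it's a sound-design accent with no in-world source; no one in the scene can hear it.
Non-diegetic: (2), (3) — that's 2.

2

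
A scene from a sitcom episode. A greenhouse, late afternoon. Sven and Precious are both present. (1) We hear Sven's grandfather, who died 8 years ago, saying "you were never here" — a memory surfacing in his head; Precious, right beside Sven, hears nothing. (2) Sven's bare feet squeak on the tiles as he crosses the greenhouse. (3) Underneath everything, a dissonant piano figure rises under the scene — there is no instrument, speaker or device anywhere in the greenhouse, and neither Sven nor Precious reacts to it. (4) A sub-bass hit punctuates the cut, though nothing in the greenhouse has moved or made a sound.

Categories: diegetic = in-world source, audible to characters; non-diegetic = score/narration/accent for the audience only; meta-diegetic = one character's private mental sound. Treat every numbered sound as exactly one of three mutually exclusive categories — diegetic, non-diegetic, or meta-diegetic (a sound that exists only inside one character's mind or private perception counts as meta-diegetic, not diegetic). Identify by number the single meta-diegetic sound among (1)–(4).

1

(1) is meta-diegetic: it's Sven's recollection rendered as sound; the other character can't hear it.
(2) is diegetic: a character's body making contact with the set — an in-world sound.
(3) is non-diegetic: it has no source in the story world and no character can hear it — it's underscore.
(4) is non-diegetic: nothing in the scene produces it; it's an accent added for the audience.
Only (1) is meta-diegetic.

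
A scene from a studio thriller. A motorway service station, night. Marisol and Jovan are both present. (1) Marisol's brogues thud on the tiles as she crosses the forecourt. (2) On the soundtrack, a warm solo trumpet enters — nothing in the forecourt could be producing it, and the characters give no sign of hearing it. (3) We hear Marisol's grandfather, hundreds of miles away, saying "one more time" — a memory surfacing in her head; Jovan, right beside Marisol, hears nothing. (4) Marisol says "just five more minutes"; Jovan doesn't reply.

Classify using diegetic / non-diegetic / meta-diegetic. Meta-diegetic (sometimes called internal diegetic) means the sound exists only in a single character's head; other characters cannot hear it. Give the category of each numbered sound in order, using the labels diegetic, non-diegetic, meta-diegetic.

(1) is diegetic: it's the physical sound of Marisol moving in the space.
(2) score with no on-screen or off-screen source; it exists for the audience alone → non-diegetic.
(3) a remembered line, private to Marisol — not present in the room, not audible to Jovan → meta-diegetic.
Sound (4): spoken by a character present in the story world, so diegetic.

diegetic, non-diegetic, meta-diegetic, diegetic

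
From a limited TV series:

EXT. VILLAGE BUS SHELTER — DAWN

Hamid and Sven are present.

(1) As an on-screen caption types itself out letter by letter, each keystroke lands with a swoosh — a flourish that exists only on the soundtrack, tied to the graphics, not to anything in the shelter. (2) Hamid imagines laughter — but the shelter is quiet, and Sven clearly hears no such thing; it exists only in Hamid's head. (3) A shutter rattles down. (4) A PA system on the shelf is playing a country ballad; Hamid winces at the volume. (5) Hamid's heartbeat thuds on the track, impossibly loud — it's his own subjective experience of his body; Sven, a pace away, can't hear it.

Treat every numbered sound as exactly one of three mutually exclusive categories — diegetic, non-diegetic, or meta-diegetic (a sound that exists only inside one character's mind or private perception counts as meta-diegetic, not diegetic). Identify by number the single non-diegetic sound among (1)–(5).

1

(1) sound married to a title/caption — outside the diegesis by definition → non-diegetic.
(2) is meta-diegetic: Hamid alone 'hears' it — an imagined sound, not present in the space.
Sound (3): the sound comes from a shutter physically present in the location, so diegetic.
Sound (4): a PA system is a physical source in the scene and Hamid reacts to it, so diegetic.
(5) point-of-audition from inside Hamid's body; not a sound in the room → meta-diegetic.
Only (1) is non-diegetic.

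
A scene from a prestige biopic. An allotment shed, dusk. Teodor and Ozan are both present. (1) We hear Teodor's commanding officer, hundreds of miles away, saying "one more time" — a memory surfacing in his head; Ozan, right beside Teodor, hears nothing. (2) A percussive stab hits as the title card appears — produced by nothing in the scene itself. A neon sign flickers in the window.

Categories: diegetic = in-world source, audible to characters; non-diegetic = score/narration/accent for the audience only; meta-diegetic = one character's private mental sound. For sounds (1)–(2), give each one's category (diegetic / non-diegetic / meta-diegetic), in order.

meta-diegetic, non-diegetic

Sound (1): the voice is a memory playing only inside Teodor's mind; Ozan can't hear it, so meta-diegetic.
Sound (2): nothing in the scene produces it; it's an accent added for the audience, so non-diegetic.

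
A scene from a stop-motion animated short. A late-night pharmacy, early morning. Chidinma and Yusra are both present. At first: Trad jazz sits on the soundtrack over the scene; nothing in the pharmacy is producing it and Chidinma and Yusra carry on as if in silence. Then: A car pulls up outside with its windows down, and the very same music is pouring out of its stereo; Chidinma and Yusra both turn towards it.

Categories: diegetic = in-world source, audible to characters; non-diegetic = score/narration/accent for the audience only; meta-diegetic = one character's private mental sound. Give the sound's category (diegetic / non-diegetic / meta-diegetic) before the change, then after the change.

Before the change: no in-world source exists and no character can hear it — underscore → non-diegetic.
After the change: the car stereo is now a real source in the story world and the characters hear it → diegetic.

non-diegetic, diegetic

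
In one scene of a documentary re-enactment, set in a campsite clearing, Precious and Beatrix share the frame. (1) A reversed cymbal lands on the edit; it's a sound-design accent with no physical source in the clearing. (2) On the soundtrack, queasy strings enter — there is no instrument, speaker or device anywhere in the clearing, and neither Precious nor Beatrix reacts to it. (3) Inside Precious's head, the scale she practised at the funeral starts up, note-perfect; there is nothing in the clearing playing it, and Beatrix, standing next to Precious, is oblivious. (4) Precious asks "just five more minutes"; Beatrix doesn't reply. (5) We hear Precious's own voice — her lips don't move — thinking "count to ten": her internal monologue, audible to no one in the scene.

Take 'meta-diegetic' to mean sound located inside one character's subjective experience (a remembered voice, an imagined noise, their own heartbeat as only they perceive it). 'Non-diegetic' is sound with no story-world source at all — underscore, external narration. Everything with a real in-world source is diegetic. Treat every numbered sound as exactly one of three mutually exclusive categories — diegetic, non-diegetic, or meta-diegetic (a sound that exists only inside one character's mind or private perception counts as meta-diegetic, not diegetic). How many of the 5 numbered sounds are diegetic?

1

(1) it's a sound-design accent with no in-world source; no one in the scene can hear it → non-diegetic.
(2) is non-diegetic: nothing in the clearing produces it and the characters don't hear it — pure soundtrack.
(3) it lives in Precious's subjectivity, not in the clearing → meta-diegetic.
(4) is diegetic: on-screen dialogue — Precious speaks and Beatrix is there to hear.
(5) is meta-diegetic: it's Precious's unspoken thought, heard only by the audience via her subjectivity.
So 1 of the 5 is diegetic: (4).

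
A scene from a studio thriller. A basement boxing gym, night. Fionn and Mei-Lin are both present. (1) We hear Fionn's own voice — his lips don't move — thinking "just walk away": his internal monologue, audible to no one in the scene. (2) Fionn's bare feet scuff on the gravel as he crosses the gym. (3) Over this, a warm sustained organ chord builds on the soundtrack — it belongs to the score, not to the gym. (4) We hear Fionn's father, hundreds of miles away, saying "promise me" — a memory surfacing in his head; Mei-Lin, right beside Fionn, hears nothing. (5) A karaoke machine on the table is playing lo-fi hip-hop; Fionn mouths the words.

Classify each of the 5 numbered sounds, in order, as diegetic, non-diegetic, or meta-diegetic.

meta-diegetic, diegetic, non-diegetic, meta-diegetic, diegetic

(1) is meta-diegetic: it's Fionn's unspoken thought, heard only by the audience via his subjectivity.
(2) is diegetic: it's the physical sound of Fionn moving in the space.
(3) it has no source in the story world and no character can hear it — it's underscore → non-diegetic.
Sound (4): it's Fionn's recollection rendered as sound; the other character can't hear it, so meta-diegetic.
(5) source music from a karaoke machine, which exists in the story world → diegetic.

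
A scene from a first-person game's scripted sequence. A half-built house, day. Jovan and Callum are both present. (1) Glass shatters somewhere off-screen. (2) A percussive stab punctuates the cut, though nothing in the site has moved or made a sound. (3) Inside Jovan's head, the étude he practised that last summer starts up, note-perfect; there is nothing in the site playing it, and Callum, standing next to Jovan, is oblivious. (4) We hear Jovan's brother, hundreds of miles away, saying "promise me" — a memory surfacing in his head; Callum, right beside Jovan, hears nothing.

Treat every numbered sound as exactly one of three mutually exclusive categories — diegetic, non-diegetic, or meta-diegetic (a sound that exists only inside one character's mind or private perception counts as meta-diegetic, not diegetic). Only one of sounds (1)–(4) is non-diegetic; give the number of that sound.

2

Sound (1): the sound comes from glass physically present in the location, so diegetic.
(2) it's a sound-design accent with no in-world source; no one in the scene can hear it → non-diegetic.
Sound (3): the music is a memory playing inside Jovan's mind alone; no real-world source, Callum can't hear it, so meta-diegetic.
Sound (4): the voice is a memory playing only inside Jovan's mind; Callum can't hear it, so meta-diegetic.
Only (2) is non-diegetic.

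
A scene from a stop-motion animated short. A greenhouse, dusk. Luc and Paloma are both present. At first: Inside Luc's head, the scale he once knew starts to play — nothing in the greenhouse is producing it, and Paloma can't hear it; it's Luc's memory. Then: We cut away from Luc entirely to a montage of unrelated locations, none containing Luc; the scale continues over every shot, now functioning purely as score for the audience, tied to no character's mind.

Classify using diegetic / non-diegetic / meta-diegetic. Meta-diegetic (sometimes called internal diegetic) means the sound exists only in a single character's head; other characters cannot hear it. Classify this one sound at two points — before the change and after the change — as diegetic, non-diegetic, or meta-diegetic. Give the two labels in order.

meta-diegetic, non-diegetic

Before the change: the music lives inside Luc's mind alone; Paloma can't hear it → meta-diegetic.
After the change: once it plays over shots Luc isn't in, detached from any character's subjectivity, it's conventional underscore → non-diegetic.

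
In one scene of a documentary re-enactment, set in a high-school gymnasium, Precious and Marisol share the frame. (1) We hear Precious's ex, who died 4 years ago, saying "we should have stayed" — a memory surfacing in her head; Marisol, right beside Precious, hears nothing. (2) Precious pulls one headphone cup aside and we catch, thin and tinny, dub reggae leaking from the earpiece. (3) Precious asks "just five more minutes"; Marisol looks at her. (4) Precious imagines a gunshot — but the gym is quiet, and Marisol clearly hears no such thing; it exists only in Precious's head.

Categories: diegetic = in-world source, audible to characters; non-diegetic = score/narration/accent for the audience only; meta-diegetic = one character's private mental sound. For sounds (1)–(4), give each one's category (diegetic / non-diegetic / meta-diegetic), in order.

meta-diegetic, diegetic, diegetic, meta-diegetic

Sound (1): it's Precious's recollection rendered as sound; the other character can't hear it, so meta-diegetic.
(2) is diegetic: it's leaking from a physical pair of headphones in the scene.
(3) spoken by a character present in the story world → diegetic.
Sound (4): Precious alone 'hears' it — an imagined sound, not present in the space, so meta-diegetic.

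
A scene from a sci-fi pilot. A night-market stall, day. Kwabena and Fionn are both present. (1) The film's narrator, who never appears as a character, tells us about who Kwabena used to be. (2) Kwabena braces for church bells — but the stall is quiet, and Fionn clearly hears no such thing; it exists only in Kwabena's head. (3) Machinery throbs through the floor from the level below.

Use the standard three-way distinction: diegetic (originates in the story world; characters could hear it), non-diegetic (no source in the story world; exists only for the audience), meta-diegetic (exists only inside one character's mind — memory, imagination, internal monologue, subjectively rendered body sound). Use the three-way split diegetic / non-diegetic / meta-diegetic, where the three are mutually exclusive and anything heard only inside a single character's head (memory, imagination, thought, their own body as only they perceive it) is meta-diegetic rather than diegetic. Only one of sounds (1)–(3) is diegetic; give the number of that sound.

3

(1) is non-diegetic: commentary laid over the scene from outside the fiction.
Sound (2): subjective to Kwabena: the stall is silent and Fionn hears nothing, so meta-diegetic.
(3) ambient/room sound belonging to the story's physical space → diegetic.
Only (3) is diegetic.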